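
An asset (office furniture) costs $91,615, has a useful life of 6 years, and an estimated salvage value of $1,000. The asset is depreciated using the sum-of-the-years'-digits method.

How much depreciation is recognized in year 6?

$4,315

Depreciable base = $91,615 − $1,000 = $90,615.
Sum of the years' digits = 6+5+4+3+2+1 = 21.
Year 1: $90,615 × 6/21 = $25,890. Book value $65,725.
Year 2: $90,615 × 5/21 = $21,575. Book value $44,150.
Year 3: $90,615 × 4/21 = $17,260. Book value $26,890.
Year 4: $90,615 × 3/21 = $12,945. Book value $13,945.
Year 5: $90,615 × 2/21 = $8,630. Book value $5,315.
Year 6: $90,615 × 1/21 = $4,315. Book value $1,000.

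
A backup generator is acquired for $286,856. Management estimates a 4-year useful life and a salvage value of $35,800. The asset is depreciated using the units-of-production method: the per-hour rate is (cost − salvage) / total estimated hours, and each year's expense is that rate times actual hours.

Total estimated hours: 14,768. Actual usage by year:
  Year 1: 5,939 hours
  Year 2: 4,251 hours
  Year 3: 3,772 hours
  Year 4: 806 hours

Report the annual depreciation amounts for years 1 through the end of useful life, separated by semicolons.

$100,963; $72,267; $64,124; $13,702

Depreciable base = $286,856 − $35,800 = $251,056.
Rate = $251,056 / 14,768 hours = $17 per hour.
Year 1: 5,939 × $17 = $100,963. Book value $185,893.
Year 2: 4,251 × $17 = $72,267. Book value $113,626.
Year 3: 3,772 × $17 = $64,124. Book value $49,502.
Year 4: 806 × $17 = $13,702. Book value $35,800.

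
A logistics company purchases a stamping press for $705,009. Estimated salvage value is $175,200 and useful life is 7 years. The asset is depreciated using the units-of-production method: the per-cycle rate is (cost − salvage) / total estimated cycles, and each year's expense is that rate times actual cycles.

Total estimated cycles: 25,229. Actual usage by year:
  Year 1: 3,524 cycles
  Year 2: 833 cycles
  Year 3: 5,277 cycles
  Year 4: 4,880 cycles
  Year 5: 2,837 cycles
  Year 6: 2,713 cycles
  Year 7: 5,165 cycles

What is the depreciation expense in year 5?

Depreciable base = $705,009 − $175,200 = $529,809.
Rate = $529,809 / 25,229 cycles = $21 per cycle.
Year 1: 3,524 × $21 = $74,004. Book value $631,005.
Year 2: 833 × $21 = $17,493. Book value $613,512.
Year 3: 5,277 × $21 = $110,817. Book value $502,695.
Year 4: 4,880 × $21 = $102,480. Book value $400,215.
Year 5: 2,837 × $21 = $59,577. Book value $340,638.

$59,577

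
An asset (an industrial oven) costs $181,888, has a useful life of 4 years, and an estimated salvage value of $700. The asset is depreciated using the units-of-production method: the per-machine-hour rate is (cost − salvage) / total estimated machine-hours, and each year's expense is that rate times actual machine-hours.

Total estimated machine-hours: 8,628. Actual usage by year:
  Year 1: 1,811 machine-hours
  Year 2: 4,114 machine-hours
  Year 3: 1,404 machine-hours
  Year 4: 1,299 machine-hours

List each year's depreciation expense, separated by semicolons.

Depreciable base = $181,888 − $700 = $181,188.
Rate = $181,188 / 8,628 machine-hours = $21 per machine-hour.
Year 1: 1,811 × $21 = $38,031. Book value $143,857.
Year 2: 4,114 × $21 = $86,394. Book value $57,463.
Year 3: 1,404 × $21 = $29,484. Book value $27,979.
Year 4: 1,299 × $21 = $27,279. Book value $700.

$38,031; $86,394; $29,484; $27,279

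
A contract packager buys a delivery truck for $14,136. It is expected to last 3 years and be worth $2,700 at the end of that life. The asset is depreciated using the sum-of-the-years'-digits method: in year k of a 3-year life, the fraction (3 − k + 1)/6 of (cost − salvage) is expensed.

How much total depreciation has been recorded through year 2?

Depreciable base = $14,136 − $2,700 = $11,436.
Sum of the years' digits = 3+2+1 = 6.
Year 1: $11,436 × 3/6 = $5,718. Book value $8,418.
Year 2: $11,436 × 2/6 = $3,812. Book value $4,606.
Accumulated through year 2 = $14,136 − $4,606 = $9,530.

$9,530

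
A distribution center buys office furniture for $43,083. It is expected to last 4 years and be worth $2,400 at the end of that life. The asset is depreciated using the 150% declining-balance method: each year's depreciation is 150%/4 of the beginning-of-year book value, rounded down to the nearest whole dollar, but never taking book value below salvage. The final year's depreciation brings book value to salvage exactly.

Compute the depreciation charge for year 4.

Depreciable base = $43,083 − $2,400 = $40,683.
Year 1: ⌊$43,083 × 150%/4⌋ = $16,156. Book value $26,927.
Year 2: ⌊$26,927 × 150%/4⌋ = $10,097. Book value $16,830.
Year 3: ⌊$16,830 × 150%/4⌋ = $6,311. Book value $10,519.
Year 4 (final): $10,519 − $2,400 = $8,119. Book value $2,400.

$8,119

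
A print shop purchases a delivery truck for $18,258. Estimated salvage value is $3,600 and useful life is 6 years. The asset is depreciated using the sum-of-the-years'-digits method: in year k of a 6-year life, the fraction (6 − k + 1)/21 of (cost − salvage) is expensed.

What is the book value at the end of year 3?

$7,788

Depreciable base = $18,258 − $3,600 = $14,658.
Sum of the years' digits = 6+5+4+3+2+1 = 21.
Year 1: $14,658 × 6/21 = $4,188. Book value $14,070.
Year 2: $14,658 × 5/21 = $3,490. Book value $10,580.
Year 3: $14,658 × 4/21 = $2,792. Book value $7,788.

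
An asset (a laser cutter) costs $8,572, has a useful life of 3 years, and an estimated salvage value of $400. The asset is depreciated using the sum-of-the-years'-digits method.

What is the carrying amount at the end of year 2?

Depreciable base = $8,572 − $400 = $8,172.
Sum of the years' digits = 3+2+1 = 6.
Year 1: $8,172 × 3/6 = $4,086. Book value $4,486.
Year 2: $8,172 × 2/6 = $2,724. Book value $1,762.

$1,762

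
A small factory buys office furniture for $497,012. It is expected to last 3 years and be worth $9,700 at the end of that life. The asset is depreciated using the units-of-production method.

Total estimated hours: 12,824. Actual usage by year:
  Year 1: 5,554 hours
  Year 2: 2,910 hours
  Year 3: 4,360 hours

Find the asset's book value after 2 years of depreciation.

Depreciable base = $497,012 − $9,700 = $487,312.
Rate = $487,312 / 12,824 hours = $38 per hour.
Year 1: 5,554 × $38 = $211,052. Book value $285,960.
Year 2: 2,910 × $38 = $110,580. Book value $175,380.

$175,380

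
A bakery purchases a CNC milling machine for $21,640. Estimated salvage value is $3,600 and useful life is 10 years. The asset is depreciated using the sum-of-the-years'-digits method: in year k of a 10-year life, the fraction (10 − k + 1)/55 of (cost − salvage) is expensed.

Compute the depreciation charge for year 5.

Depreciable base = $21,640 − $3,600 = $18,040.
Sum of the years' digits = 10+9+8+7+6+5+4+3+2+1 = 55.
Year 1: $18,040 × 10/55 = $3,280. Book value $18,360.
Year 2: $18,040 × 9/55 = $2,952. Book value $15,408.
Year 3: $18,040 × 8/55 = $2,624. Book value $12,784.
Year 4: $18,040 × 7/55 = $2,296. Book value $10,488.
Year 5: $18,040 × 6/55 = $1,968. Book value $8,520.

$1,968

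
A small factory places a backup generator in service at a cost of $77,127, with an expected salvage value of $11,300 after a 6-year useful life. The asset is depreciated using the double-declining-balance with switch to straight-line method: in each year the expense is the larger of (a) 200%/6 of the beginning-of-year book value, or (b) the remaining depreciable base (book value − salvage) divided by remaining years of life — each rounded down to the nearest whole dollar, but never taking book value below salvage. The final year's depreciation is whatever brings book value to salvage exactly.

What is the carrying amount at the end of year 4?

Depreciable base = $77,127 − $11,300 = $65,827.
Year 1: DB = ⌊$77,127 × 200%/6⌋ = $25,709; SL = ⌊$65,827/6⌋ = $10,971 → take DB $25,709. Book value $51,418.
Year 2: DB = ⌊$51,418 × 200%/6⌋ = $17,139; SL = ⌊$40,118/5⌋ = $8,023 → take DB $17,139. Book value $34,279.
Year 3: DB = ⌊$34,279 × 200%/6⌋ = $11,426; SL = ⌊$22,979/4⌋ = $5,744 → take DB $11,426. Book value $22,853.
Year 4: DB = ⌊$22,853 × 200%/6⌋ = $7,617; SL = ⌊$11,553/3⌋ = $3,851 → take DB $7,617. Book value $15,236.

$15,236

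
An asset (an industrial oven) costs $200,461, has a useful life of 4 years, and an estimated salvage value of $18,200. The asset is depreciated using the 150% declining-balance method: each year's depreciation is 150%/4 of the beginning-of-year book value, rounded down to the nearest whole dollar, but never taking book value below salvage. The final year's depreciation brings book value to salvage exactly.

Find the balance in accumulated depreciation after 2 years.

Depreciable base = $200,461 − $18,200 = $182,261.
Year 1: ⌊$200,461 × 150%/4⌋ = $75,172. Book value $125,289.
Year 2: ⌊$125,289 × 150%/4⌋ = $46,983. Book value $78,306.
Accumulated through year 2 = $200,461 − $78,306 = $122,155.

$122,155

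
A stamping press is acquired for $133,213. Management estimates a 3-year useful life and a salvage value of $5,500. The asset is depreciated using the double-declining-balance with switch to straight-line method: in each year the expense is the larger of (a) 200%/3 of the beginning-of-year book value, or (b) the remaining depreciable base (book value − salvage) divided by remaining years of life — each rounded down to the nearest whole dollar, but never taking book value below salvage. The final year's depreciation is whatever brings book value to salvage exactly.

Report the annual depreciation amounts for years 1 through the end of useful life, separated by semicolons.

Depreciable base = $133,213 − $5,500 = $127,713.
Year 1: DB = ⌊$133,213 × 200%/3⌋ = $88,808; SL = ⌊$127,713/3⌋ = $42,571 → take DB $88,808. Book value $44,405.
Year 2: DB = ⌊$44,405 × 200%/3⌋ = $29,603; SL = ⌊$38,905/2⌋ = $19,452 → take DB $29,603. Book value $14,802.
Year 3 (final): $14,802 − $5,500 = $9,302. Book value $5,500.

$88,808; $29,603; $9,302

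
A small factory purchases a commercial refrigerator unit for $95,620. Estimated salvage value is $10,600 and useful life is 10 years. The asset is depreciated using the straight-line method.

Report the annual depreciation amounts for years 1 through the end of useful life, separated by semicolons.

$8,502; $8,502; $8,502; $8,502; $8,502; $8,502; $8,502; $8,502; $8,502; $8,502

Depreciable base = $95,620 − $10,600 = $85,020.
Annual expense = $85,020 / 10 = $8,502.
End of year 1: book value $87,118.
End of year 2: book value $78,616.
End of year 3: book value $70,114.
End of year 4: book value $61,612.
End of year 5: book value $53,110.
End of year 6: book value $44,608.
End of year 7: book value $36,106.
End of year 8: book value $27,604.
End of year 9: book value $19,102.
End of year 10: book value $10,600.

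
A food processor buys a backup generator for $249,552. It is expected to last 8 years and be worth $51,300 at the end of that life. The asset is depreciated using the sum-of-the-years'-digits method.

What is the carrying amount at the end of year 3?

Depreciable base = $249,552 − $51,300 = $198,252.
Sum of the years' digits = 8+7+6+5+4+3+2+1 = 36.
Year 1: $198,252 × 8/36 = $44,056. Book value $205,496.
Year 2: $198,252 × 7/36 = $38,549. Book value $166,947.
Year 3: $198,252 × 6/36 = $33,042. Book value $133,905.

$133,905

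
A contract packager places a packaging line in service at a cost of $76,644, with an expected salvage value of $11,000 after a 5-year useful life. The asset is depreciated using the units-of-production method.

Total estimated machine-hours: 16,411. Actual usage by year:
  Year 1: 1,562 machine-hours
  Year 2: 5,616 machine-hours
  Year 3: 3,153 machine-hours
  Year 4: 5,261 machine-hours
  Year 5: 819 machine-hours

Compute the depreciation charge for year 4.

$21,044

Depreciable base = $76,644 − $11,000 = $65,644.
Rate = $65,644 / 16,411 machine-hours = $4 per machine-hour.
Year 1: 1,562 × $4 = $6,248. Book value $70,396.
Year 2: 5,616 × $4 = $22,464. Book value $47,932.
Year 3: 3,153 × $4 = $12,612. Book value $35,320.
Year 4: 5,261 × $4 = $21,044. Book value $14,276.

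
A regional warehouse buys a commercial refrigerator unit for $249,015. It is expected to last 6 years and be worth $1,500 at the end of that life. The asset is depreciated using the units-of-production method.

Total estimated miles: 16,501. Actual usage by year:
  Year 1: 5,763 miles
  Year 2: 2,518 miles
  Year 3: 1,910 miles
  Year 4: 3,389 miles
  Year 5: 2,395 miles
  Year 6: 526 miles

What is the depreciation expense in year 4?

$50,835

Depreciable base = $249,015 − $1,500 = $247,515.
Rate = $247,515 / 16,501 miles = $15 per mile.
Year 1: 5,763 × $15 = $86,445. Book value $162,570.
Year 2: 2,518 × $15 = $37,770. Book value $124,800.
Year 3: 1,910 × $15 = $28,650. Book value $96,150.
Year 4: 3,389 × $15 = $50,835. Book value $45,315.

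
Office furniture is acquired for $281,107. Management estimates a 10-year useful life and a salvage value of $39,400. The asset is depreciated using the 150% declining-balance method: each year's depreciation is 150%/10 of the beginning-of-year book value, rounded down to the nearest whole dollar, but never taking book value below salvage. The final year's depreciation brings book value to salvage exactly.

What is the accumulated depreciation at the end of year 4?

$134,367

Depreciable base = $281,107 − $39,400 = $241,707.
Year 1: ⌊$281,107 × 150%/10⌋ = $42,166. Book value $238,941.
Year 2: ⌊$238,941 × 150%/10⌋ = $35,841. Book value $203,100.
Year 3: ⌊$203,100 × 150%/10⌋ = $30,465. Book value $172,635.
Year 4: ⌊$172,635 × 150%/10⌋ = $25,895. Book value $146,740.
Accumulated through year 4 = $281,107 − $146,740 = $134,367.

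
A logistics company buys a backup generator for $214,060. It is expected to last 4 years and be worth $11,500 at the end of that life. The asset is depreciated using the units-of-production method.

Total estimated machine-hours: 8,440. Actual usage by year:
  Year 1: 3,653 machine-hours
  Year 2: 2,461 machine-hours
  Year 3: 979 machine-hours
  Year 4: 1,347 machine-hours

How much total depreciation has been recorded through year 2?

Depreciable base = $214,060 − $11,500 = $202,560.
Rate = $202,560 / 8,440 machine-hours = $24 per machine-hour.
Year 1: 3,653 × $24 = $87,672. Book value $126,388.
Year 2: 2,461 × $24 = $59,064. Book value $67,324.
Accumulated through year 2 = $214,060 − $67,324 = $146,736.

$146,736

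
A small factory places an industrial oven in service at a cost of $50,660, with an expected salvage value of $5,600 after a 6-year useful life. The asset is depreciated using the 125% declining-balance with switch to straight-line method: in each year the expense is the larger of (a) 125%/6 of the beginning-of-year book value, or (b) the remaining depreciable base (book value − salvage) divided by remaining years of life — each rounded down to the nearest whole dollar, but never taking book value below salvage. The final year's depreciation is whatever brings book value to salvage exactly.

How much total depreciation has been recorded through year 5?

Depreciable base = $50,660 − $5,600 = $45,060.
Year 1: DB = ⌊$50,660 × 125%/6⌋ = $10,554; SL = ⌊$45,060/6⌋ = $7,510 → take DB $10,554. Book value $40,106.
Year 2: DB = ⌊$40,106 × 125%/6⌋ = $8,355; SL = ⌊$34,506/5⌋ = $6,901 → take DB $8,355. Book value $31,751.
Year 3: DB = ⌊$31,751 × 125%/6⌋ = $6,614; SL = ⌊$26,151/4⌋ = $6,537 → take DB $6,614. Book value $25,137.
Year 4: DB = ⌊$25,137 × 125%/6⌋ = $5,236; SL = ⌊$19,537/3⌋ = $6,512 → take SL $6,512. Book value $18,625.
Year 5: DB = ⌊$18,625 × 125%/6⌋ = $3,880; SL = ⌊$13,025/2⌋ = $6,512 → take SL $6,512. Book value $12,113.
Accumulated through year 5 = $50,660 − $12,113 = $38,547.

$38,547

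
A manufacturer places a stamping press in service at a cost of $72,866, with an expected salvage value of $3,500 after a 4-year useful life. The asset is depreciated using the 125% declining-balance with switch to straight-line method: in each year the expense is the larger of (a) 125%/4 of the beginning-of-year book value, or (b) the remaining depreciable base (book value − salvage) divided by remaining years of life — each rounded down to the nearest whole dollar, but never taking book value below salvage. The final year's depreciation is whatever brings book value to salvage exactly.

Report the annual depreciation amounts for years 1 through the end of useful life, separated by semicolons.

Depreciable base = $72,866 − $3,500 = $69,366.
Year 1: DB = ⌊$72,866 × 125%/4⌋ = $22,770; SL = ⌊$69,366/4⌋ = $17,341 → take DB $22,770. Book value $50,096.
Year 2: DB = ⌊$50,096 × 125%/4⌋ = $15,655; SL = ⌊$46,596/3⌋ = $15,532 → take DB $15,655. Book value $34,441.
Year 3: DB = ⌊$34,441 × 125%/4⌋ = $10,762; SL = ⌊$30,941/2⌋ = $15,470 → take SL $15,470. Book value $18,971.
Year 4 (final): $18,971 − $3,500 = $15,471. Book value $3,500.

$22,770; $15,655; $15,470; $15,471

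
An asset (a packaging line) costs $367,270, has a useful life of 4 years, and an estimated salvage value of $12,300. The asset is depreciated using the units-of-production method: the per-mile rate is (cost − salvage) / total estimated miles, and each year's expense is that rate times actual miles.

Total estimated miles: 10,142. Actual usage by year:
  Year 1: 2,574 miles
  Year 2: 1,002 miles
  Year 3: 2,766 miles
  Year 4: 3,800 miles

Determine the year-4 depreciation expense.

$133,000

Depreciable base = $367,270 − $12,300 = $354,970.
Rate = $354,970 / 10,142 miles = $35 per mile.
Year 1: 2,574 × $35 = $90,090. Book value $277,180.
Year 2: 1,002 × $35 = $35,070. Book value $242,110.
Year 3: 2,766 × $35 = $96,810. Book value $145,300.
Year 4: 3,800 × $35 = $133,000. Book value $12,300.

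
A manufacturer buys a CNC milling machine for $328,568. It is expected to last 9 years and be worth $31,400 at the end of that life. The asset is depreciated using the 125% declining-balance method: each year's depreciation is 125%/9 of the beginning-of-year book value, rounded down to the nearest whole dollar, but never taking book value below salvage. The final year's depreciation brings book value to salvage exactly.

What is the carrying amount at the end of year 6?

$133,964

Depreciable base = $328,568 − $31,400 = $297,168.
Year 1: ⌊$328,568 × 125%/9⌋ = $45,634. Book value $282,934.
Year 2: ⌊$282,934 × 125%/9⌋ = $39,296. Book value $243,638.
Year 3: ⌊$243,638 × 125%/9⌋ = $33,838. Book value $209,800.
Year 4: ⌊$209,800 × 125%/9⌋ = $29,138. Book value $180,662.
Year 5: ⌊$180,662 × 125%/9⌋ = $25,091. Book value $155,571.
Year 6: ⌊$155,571 × 125%/9⌋ = $21,607. Book value $133,964.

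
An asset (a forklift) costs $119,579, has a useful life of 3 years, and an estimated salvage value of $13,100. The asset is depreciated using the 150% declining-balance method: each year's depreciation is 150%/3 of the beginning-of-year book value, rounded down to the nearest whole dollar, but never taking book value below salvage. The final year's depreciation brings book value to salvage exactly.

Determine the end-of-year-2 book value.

Depreciable base = $119,579 − $13,100 = $106,479.
Year 1: ⌊$119,579 × 150%/3⌋ = $59,789. Book value $59,790.
Year 2: ⌊$59,790 × 150%/3⌋ = $29,895. Book value $29,895.

$29,895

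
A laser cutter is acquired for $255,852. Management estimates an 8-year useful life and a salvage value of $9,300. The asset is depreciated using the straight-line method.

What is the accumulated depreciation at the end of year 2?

$61,638

Depreciable base = $255,852 − $9,300 = $246,552.
Annual expense = $246,552 / 8 = $30,819.
End of year 1: book value $225,033.
End of year 2: book value $194,214.
Accumulated through year 2 = $255,852 − $194,214 = $61,638.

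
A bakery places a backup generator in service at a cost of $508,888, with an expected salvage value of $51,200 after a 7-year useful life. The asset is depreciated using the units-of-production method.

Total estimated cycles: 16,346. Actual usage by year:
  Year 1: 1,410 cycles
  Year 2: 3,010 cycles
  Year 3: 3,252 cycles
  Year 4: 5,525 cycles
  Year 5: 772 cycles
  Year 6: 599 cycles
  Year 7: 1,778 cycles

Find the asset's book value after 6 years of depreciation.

$100,984

Depreciable base = $508,888 − $51,200 = $457,688.
Rate = $457,688 / 16,346 cycles = $28 per cycle.
Year 1: 1,410 × $28 = $39,480. Book value $469,408.
Year 2: 3,010 × $28 = $84,280. Book value $385,128.
Year 3: 3,252 × $28 = $91,056. Book value $294,072.
Year 4: 5,525 × $28 = $154,700. Book value $139,372.
Year 5: 772 × $28 = $21,616. Book value $117,756.
Year 6: 599 × $28 = $16,772. Book value $100,984.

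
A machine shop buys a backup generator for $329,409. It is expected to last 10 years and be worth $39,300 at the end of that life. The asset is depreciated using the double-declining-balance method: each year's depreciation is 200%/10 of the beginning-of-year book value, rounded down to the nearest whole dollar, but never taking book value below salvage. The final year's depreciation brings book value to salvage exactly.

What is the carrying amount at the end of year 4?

$134,928

Depreciable base = $329,409 − $39,300 = $290,109.
Year 1: ⌊$329,409 × 200%/10⌋ = $65,881. Book value $263,528.
Year 2: ⌊$263,528 × 200%/10⌋ = $52,705. Book value $210,823.
Year 3: ⌊$210,823 × 200%/10⌋ = $42,164. Book value $168,659.
Year 4: ⌊$168,659 × 200%/10⌋ = $33,731. Book value $134,928.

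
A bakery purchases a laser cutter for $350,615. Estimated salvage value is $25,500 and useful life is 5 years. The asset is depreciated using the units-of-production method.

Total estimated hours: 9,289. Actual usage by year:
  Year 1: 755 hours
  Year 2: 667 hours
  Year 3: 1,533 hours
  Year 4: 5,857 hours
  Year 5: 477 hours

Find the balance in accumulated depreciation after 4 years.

$308,420

Depreciable base = $350,615 − $25,500 = $325,115.
Rate = $325,115 / 9,289 hours = $35 per hour.
Year 1: 755 × $35 = $26,425. Book value $324,190.
Year 2: 667 × $35 = $23,345. Book value $300,845.
Year 3: 1,533 × $35 = $53,655. Book value $247,190.
Year 4: 5,857 × $35 = $204,995. Book value $42,195.
Accumulated through year 4 = $350,615 − $42,195 = $308,420.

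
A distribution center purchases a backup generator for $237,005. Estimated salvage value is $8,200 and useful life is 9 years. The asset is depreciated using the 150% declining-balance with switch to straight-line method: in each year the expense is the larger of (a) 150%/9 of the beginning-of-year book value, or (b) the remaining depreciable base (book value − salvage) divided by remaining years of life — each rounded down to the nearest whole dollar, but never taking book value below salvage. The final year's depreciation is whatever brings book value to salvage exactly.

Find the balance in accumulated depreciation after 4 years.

Depreciable base = $237,005 − $8,200 = $228,805.
Year 1: DB = ⌊$237,005 × 150%/9⌋ = $39,500; SL = ⌊$228,805/9⌋ = $25,422 → take DB $39,500. Book value $197,505.
Year 2: DB = ⌊$197,505 × 150%/9⌋ = $32,917; SL = ⌊$189,305/8⌋ = $23,663 → take DB $32,917. Book value $164,588.
Year 3: DB = ⌊$164,588 × 150%/9⌋ = $27,431; SL = ⌊$156,388/7⌋ = $22,341 → take DB $27,431. Book value $137,157.
Year 4: DB = ⌊$137,157 × 150%/9⌋ = $22,859; SL = ⌊$128,957/6⌋ = $21,492 → take DB $22,859. Book value $114,298.
Accumulated through year 4 = $237,005 − $114,298 = $122,707.

$122,707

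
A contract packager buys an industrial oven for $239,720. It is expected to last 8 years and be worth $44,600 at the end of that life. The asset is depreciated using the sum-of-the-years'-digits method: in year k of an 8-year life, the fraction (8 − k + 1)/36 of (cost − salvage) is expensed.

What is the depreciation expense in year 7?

$10,840

Depreciable base = $239,720 − $44,600 = $195,120.
Sum of the years' digits = 8+7+6+5+4+3+2+1 = 36.
Year 1: $195,120 × 8/36 = $43,360. Book value $196,360.
Year 2: $195,120 × 7/36 = $37,940. Book value $158,420.
Year 3: $195,120 × 6/36 = $32,520. Book value $125,900.
Year 4: $195,120 × 5/36 = $27,100. Book value $98,800.
Year 5: $195,120 × 4/36 = $21,680. Book value $77,120.
Year 6: $195,120 × 3/36 = $16,260. Book value $60,860.
Year 7: $195,120 × 2/36 = $10,840. Book value $50,020.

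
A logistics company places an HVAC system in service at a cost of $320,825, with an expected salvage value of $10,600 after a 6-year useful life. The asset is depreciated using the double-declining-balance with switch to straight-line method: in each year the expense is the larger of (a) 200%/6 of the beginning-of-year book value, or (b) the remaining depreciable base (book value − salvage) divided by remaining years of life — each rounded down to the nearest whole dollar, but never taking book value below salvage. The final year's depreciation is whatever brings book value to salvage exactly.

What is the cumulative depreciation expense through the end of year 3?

$225,765

Depreciable base = $320,825 − $10,600 = $310,225.
Year 1: DB = ⌊$320,825 × 200%/6⌋ = $106,941; SL = ⌊$310,225/6⌋ = $51,704 → take DB $106,941. Book value $213,884.
Year 2: DB = ⌊$213,884 × 200%/6⌋ = $71,294; SL = ⌊$203,284/5⌋ = $40,656 → take DB $71,294. Book value $142,590.
Year 3: DB = ⌊$142,590 × 200%/6⌋ = $47,530; SL = ⌊$131,990/4⌋ = $32,997 → take DB $47,530. Book value $95,060.
Accumulated through year 3 = $320,825 − $95,060 = $225,765.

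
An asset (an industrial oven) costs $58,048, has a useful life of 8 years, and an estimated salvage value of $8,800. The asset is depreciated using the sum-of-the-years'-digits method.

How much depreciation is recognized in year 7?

Depreciable base = $58,048 − $8,800 = $49,248.
Sum of the years' digits = 8+7+6+5+4+3+2+1 = 36.
Year 1: $49,248 × 8/36 = $10,944. Book value $47,104.
Year 2: $49,248 × 7/36 = $9,576. Book value $37,528.
Year 3: $49,248 × 6/36 = $8,208. Book value $29,320.
Year 4: $49,248 × 5/36 = $6,840. Book value $22,480.
Year 5: $49,248 × 4/36 = $5,472. Book value $17,008.
Year 6: $49,248 × 3/36 = $4,104. Book value $12,904.
Year 7: $49,248 × 2/36 = $2,736. Book value $10,168.

$2,736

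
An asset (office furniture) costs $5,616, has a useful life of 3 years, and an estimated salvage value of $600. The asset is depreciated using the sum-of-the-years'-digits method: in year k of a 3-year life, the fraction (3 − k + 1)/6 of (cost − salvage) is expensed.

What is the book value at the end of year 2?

$1,436

Depreciable base = $5,616 − $600 = $5,016.
Sum of the years' digits = 3+2+1 = 6.
Year 1: $5,016 × 3/6 = $2,508. Book value $3,108.
Year 2: $5,016 × 2/6 = $1,672. Book value $1,436.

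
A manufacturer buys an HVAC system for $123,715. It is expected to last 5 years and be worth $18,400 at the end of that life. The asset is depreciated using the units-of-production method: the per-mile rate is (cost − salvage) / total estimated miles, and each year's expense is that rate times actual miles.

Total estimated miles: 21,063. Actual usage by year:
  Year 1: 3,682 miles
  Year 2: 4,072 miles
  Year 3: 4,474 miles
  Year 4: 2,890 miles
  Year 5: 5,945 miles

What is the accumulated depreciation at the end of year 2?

$38,770

Depreciable base = $123,715 − $18,400 = $105,315.
Rate = $105,315 / 21,063 miles = $5 per mile.
Year 1: 3,682 × $5 = $18,410. Book value $105,305.
Year 2: 4,072 × $5 = $20,360. Book value $84,945.
Accumulated through year 2 = $123,715 − $84,945 = $38,770.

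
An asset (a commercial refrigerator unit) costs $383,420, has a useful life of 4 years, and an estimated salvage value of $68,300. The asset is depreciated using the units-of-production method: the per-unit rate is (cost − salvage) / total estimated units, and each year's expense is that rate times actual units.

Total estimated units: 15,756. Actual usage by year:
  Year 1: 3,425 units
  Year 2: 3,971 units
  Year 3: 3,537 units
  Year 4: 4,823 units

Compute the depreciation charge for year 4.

$96,460

Depreciable base = $383,420 − $68,300 = $315,120.
Rate = $315,120 / 15,756 units = $20 per unit.
Year 1: 3,425 × $20 = $68,500. Book value $314,920.
Year 2: 3,971 × $20 = $79,420. Book value $235,500.
Year 3: 3,537 × $20 = $70,740. Book value $164,760.
Year 4: 4,823 × $20 = $96,460. Book value $68,300.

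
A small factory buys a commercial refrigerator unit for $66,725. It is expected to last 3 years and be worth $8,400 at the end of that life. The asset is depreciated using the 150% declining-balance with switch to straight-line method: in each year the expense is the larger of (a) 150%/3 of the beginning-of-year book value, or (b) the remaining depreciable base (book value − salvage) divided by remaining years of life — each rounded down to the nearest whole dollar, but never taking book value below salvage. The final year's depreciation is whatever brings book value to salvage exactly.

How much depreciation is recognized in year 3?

$8,282

Depreciable base = $66,725 − $8,400 = $58,325.
Year 1: DB = ⌊$66,725 × 150%/3⌋ = $33,362; SL = ⌊$58,325/3⌋ = $19,441 → take DB $33,362. Book value $33,363.
Year 2: DB = ⌊$33,363 × 150%/3⌋ = $16,681; SL = ⌊$24,963/2⌋ = $12,481 → take DB $16,681. Book value $16,682.
Year 3 (final): $16,682 − $8,400 = $8,282. Book value $8,400.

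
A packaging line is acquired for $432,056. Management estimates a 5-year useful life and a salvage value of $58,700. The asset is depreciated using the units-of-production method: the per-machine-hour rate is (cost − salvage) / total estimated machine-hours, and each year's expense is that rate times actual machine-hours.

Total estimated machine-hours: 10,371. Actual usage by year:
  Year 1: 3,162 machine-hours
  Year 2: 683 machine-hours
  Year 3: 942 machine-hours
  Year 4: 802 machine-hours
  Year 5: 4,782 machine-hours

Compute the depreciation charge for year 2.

$24,588

Depreciable base = $432,056 − $58,700 = $373,356.
Rate = $373,356 / 10,371 machine-hours = $36 per machine-hour.
Year 1: 3,162 × $36 = $113,832. Book value $318,224.
Year 2: 683 × $36 = $24,588. Book value $293,636.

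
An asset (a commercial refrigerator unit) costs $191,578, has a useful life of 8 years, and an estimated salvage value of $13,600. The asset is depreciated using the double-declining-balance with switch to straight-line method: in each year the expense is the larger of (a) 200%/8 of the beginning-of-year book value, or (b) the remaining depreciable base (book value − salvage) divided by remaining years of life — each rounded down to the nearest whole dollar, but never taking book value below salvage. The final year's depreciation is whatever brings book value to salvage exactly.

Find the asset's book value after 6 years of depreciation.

$34,098

Depreciable base = $191,578 − $13,600 = $177,978.
Year 1: DB = ⌊$191,578 × 200%/8⌋ = $47,894; SL = ⌊$177,978/8⌋ = $22,247 → take DB $47,894. Book value $143,684.
Year 2: DB = ⌊$143,684 × 200%/8⌋ = $35,921; SL = ⌊$130,084/7⌋ = $18,583 → take DB $35,921. Book value $107,763.
Year 3: DB = ⌊$107,763 × 200%/8⌋ = $26,940; SL = ⌊$94,163/6⌋ = $15,693 → take DB $26,940. Book value $80,823.
Year 4: DB = ⌊$80,823 × 200%/8⌋ = $20,205; SL = ⌊$67,223/5⌋ = $13,444 → take DB $20,205. Book value $60,618.
Year 5: DB = ⌊$60,618 × 200%/8⌋ = $15,154; SL = ⌊$47,018/4⌋ = $11,754 → take DB $15,154. Book value $45,464.
Year 6: DB = ⌊$45,464 × 200%/8⌋ = $11,366; SL = ⌊$31,864/3⌋ = $10,621 → take DB $11,366. Book value $34,098.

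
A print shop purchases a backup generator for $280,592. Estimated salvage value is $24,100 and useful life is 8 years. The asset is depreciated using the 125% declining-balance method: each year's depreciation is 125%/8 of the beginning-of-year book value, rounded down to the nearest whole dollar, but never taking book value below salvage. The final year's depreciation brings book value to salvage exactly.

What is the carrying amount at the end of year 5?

Depreciable base = $280,592 − $24,100 = $256,492.
Year 1: ⌊$280,592 × 125%/8⌋ = $43,842. Book value $236,750.
Year 2: ⌊$236,750 × 125%/8⌋ = $36,992. Book value $199,758.
Year 3: ⌊$199,758 × 125%/8⌋ = $31,212. Book value $168,546.
Year 4: ⌊$168,546 × 125%/8⌋ = $26,335. Book value $142,211.
Year 5: ⌊$142,211 × 125%/8⌋ = $22,220. Book value $119,991.

$119,991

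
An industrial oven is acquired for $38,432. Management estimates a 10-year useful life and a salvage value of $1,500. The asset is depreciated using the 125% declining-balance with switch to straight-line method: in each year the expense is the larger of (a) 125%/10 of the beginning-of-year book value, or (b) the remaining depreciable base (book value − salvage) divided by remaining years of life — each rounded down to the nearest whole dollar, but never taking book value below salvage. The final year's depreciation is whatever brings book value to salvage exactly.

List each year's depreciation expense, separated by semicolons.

Depreciable base = $38,432 − $1,500 = $36,932.
Year 1: DB = ⌊$38,432 × 125%/10⌋ = $4,804; SL = ⌊$36,932/10⌋ = $3,693 → take DB $4,804. Book value $33,628.
Year 2: DB = ⌊$33,628 × 125%/10⌋ = $4,203; SL = ⌊$32,128/9⌋ = $3,569 → take DB $4,203. Book value $29,425.
Year 3: DB = ⌊$29,425 × 125%/10⌋ = $3,678; SL = ⌊$27,925/8⌋ = $3,490 → take DB $3,678. Book value $25,747.
Year 4: DB = ⌊$25,747 × 125%/10⌋ = $3,218; SL = ⌊$24,247/7⌋ = $3,463 → take SL $3,463. Book value $22,284.
Year 5: DB = ⌊$22,284 × 125%/10⌋ = $2,785; SL = ⌊$20,784/6⌋ = $3,464 → take SL $3,464. Book value $18,820.
Year 6: DB = ⌊$18,820 × 125%/10⌋ = $2,352; SL = ⌊$17,320/5⌋ = $3,464 → take SL $3,464. Book value $15,356.
Year 7: DB = ⌊$15,356 × 125%/10⌋ = $1,919; SL = ⌊$13,856/4⌋ = $3,464 → take SL $3,464. Book value $11,892.
Year 8: DB = ⌊$11,892 × 125%/10⌋ = $1,486; SL = ⌊$10,392/3⌋ = $3,464 → take SL $3,464. Book value $8,428.
Year 9: DB = ⌊$8,428 × 125%/10⌋ = $1,053; SL = ⌊$6,928/2⌋ = $3,464 → take SL $3,464. Book value $4,964.
Year 10 (final): $4,964 − $1,500 = $3,464. Book value $1,500.

$4,804; $4,203; $3,678; $3,463; $3,464; $3,464; $3,464; $3,464; $3,464; $3,464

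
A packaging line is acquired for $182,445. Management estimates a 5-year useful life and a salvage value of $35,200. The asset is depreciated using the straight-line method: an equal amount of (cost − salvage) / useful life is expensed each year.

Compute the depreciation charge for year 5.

Depreciable base = $182,445 − $35,200 = $147,245.
Annual expense = $147,245 / 5 = $29,449.

$29,449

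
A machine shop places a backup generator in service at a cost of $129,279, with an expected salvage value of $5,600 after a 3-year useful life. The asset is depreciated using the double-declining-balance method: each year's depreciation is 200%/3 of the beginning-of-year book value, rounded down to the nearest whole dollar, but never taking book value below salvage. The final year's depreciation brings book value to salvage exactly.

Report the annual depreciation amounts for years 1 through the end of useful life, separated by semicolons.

$86,186; $28,728; $8,765

Depreciable base = $129,279 − $5,600 = $123,679.
Year 1: ⌊$129,279 × 200%/3⌋ = $86,186. Book value $43,093.
Year 2: ⌊$43,093 × 200%/3⌋ = $28,728. Book value $14,365.
Year 3 (final): $14,365 − $5,600 = $8,765. Book value $5,600.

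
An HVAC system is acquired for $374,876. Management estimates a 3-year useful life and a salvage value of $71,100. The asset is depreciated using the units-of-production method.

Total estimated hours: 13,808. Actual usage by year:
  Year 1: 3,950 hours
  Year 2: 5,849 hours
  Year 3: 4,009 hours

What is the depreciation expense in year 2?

Depreciable base = $374,876 − $71,100 = $303,776.
Rate = $303,776 / 13,808 hours = $22 per hour.
Year 1: 3,950 × $22 = $86,900. Book value $287,976.
Year 2: 5,849 × $22 = $128,678. Book value $159,298.

$128,678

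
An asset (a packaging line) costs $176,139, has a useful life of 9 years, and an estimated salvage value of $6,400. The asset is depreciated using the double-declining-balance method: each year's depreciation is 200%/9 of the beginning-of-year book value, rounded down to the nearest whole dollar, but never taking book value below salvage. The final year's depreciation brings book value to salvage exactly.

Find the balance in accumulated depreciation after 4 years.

Depreciable base = $176,139 − $6,400 = $169,739.
Year 1: ⌊$176,139 × 200%/9⌋ = $39,142. Book value $136,997.
Year 2: ⌊$136,997 × 200%/9⌋ = $30,443. Book value $106,554.
Year 3: ⌊$106,554 × 200%/9⌋ = $23,678. Book value $82,876.
Year 4: ⌊$82,876 × 200%/9⌋ = $18,416. Book value $64,460.
Accumulated through year 4 = $176,139 − $64,460 = $111,679.

$111,679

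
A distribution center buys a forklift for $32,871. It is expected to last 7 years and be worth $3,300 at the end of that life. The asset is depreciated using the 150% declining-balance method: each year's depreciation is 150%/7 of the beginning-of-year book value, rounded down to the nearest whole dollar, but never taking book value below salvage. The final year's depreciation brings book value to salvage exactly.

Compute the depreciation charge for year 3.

Depreciable base = $32,871 − $3,300 = $29,571.
Year 1: ⌊$32,871 × 150%/7⌋ = $7,043. Book value $25,828.
Year 2: ⌊$25,828 × 150%/7⌋ = $5,534. Book value $20,294.
Year 3: ⌊$20,294 × 150%/7⌋ = $4,348. Book value $15,946.

$4,348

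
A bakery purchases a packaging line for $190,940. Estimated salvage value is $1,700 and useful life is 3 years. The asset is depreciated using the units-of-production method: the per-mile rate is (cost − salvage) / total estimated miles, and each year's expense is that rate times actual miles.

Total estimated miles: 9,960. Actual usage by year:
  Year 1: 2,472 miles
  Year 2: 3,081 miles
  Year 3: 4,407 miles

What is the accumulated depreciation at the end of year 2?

$105,507

Depreciable base = $190,940 − $1,700 = $189,240.
Rate = $189,240 / 9,960 miles = $19 per mile.
Year 1: 2,472 × $19 = $46,968. Book value $143,972.
Year 2: 3,081 × $19 = $58,539. Book value $85,433.
Accumulated through year 2 = $190,940 − $85,433 = $105,507.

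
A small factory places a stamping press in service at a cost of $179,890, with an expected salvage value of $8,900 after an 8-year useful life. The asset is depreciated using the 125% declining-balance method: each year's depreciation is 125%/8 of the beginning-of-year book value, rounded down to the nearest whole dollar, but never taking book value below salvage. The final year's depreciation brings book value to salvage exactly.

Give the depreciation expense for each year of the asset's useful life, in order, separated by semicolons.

Depreciable base = $179,890 − $8,900 = $170,990.
Year 1: ⌊$179,890 × 125%/8⌋ = $28,107. Book value $151,783.
Year 2: ⌊$151,783 × 125%/8⌋ = $23,716. Book value $128,067.
Year 3: ⌊$128,067 × 125%/8⌋ = $20,010. Book value $108,057.
Year 4: ⌊$108,057 × 125%/8⌋ = $16,883. Book value $91,174.
Year 5: ⌊$91,174 × 125%/8⌋ = $14,245. Book value $76,929.
Year 6: ⌊$76,929 × 125%/8⌋ = $12,020. Book value $64,909.
Year 7: ⌊$64,909 × 125%/8⌋ = $10,142. Book value $54,767.
Year 8 (final): $54,767 − $8,900 = $45,867. Book value $8,900.

$28,107; $23,716; $20,010; $16,883; $14,245; $12,020; $10,142; $45,867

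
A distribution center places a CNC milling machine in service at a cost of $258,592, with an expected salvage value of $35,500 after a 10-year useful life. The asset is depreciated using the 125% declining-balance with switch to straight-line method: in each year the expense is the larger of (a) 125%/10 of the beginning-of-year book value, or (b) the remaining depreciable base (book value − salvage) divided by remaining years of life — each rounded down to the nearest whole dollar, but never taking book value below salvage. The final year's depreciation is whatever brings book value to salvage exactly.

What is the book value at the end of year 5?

Depreciable base = $258,592 − $35,500 = $223,092.
Year 1: DB = ⌊$258,592 × 125%/10⌋ = $32,324; SL = ⌊$223,092/10⌋ = $22,309 → take DB $32,324. Book value $226,268.
Year 2: DB = ⌊$226,268 × 125%/10⌋ = $28,283; SL = ⌊$190,768/9⌋ = $21,196 → take DB $28,283. Book value $197,985.
Year 3: DB = ⌊$197,985 × 125%/10⌋ = $24,748; SL = ⌊$162,485/8⌋ = $20,310 → take DB $24,748. Book value $173,237.
Year 4: DB = ⌊$173,237 × 125%/10⌋ = $21,654; SL = ⌊$137,737/7⌋ = $19,676 → take DB $21,654. Book value $151,583.
Year 5: DB = ⌊$151,583 × 125%/10⌋ = $18,947; SL = ⌊$116,083/6⌋ = $19,347 → take SL $19,347. Book value $132,236.

$132,236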